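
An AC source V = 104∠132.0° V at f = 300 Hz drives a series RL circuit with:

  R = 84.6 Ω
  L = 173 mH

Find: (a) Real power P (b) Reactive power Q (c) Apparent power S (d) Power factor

Step 1 — Angular frequency: ω = 2π·f = 2π·300 = 1885 rad/s.
Step 2 — Component impedances:
  R: Z = R = 84.6 Ω
  L: Z = jωL = j·1885·0.173 = 0 + j326.1 Ω
Step 3 — Series combination: Z_total = R + L = 84.6 + j326.1 Ω = 336.9∠75.5° Ω.
Step 4 — Source phasor: V = 104∠132.0° V = -69.59 + j77.29 V.
Step 5 — Current: I = V / Z = 0.1702 + j0.2576 A = 0.3087∠56.5° A.
Step 6 — Complex power: S = V·I* = 8.062 + j31.08 VA.
Step 7 — Real power: P = Re(S) = 8.062 W.
Step 8 — Reactive power: Q = Im(S) = 31.08 VAR.
Step 9 — Apparent power: |S| = 32.11 VA.
Step 10 — Power factor: PF = P/|S| = 0.2511 (lagging).

(a) P = 8.062 W  (b) Q = 31.08 VAR  (c) S = 32.11 VA  (d) PF = 0.2511 (lagging)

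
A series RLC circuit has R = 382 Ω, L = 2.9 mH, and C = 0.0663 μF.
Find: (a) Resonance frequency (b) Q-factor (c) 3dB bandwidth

Step 1 — Resonance: ω₀ = 1/√(LC) = 1/√(0.0029·6.63e-08) = 7.212e+04 rad/s.
Step 2 — f₀ = ω₀/(2π) = 1.148e+04 Hz.
Step 3 — Series Q: Q = ω₀L/R = 7.212e+04·0.0029/382 = 0.5475.
Step 4 — Bandwidth: Δω = ω₀/Q = 1.317e+05 rad/s; BW = Δω/(2π) = 2.096e+04 Hz.

(a) f₀ = 1.148e+04 Hz  (b) Q = 0.5475  (c) BW = 2.096e+04 Hz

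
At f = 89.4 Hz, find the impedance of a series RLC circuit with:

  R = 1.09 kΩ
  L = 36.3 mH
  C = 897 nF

Step 1 — Angular frequency: ω = 2π·f = 2π·89.4 = 561.7 rad/s.
Step 2 — Component impedances:
  R: Z = R = 1090 Ω
  L: Z = jωL = j·561.7·0.0363 = 0 + j20.39 Ω
  C: Z = 1/(jωC) = -j/(ω·C) = 0 - j1985 Ω
Step 3 — Series combination: Z_total = R + L + C = 1090 - j1964 Ω = 2246∠-61.0° Ω.

Z = 1090 - j1964 Ω = 2246∠-61.0° Ω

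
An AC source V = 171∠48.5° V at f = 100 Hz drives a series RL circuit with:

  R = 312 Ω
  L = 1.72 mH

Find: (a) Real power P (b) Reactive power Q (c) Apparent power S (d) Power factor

Step 1 — Angular frequency: ω = 2π·f = 2π·100 = 628.3 rad/s.
Step 2 — Component impedances:
  R: Z = R = 312 Ω
  L: Z = jωL = j·628.3·0.00172 = 0 + j1.081 Ω
Step 3 — Series combination: Z_total = R + L = 312 + j1.081 Ω = 312∠0.2° Ω.
Step 4 — Source phasor: V = 171∠48.5° V = 113.3 + j128.1 V.
Step 5 — Current: I = V / Z = 0.3646 + j0.4092 A = 0.5481∠48.3° A.
Step 6 — Complex power: S = V·I* = 93.72 + j0.3246 VA.
Step 7 — Real power: P = Re(S) = 93.72 W.
Step 8 — Reactive power: Q = Im(S) = 0.3246 VAR.
Step 9 — Apparent power: |S| = 93.72 VA.
Step 10 — Power factor: PF = P/|S| = 1 (lagging).

(a) P = 93.72 W  (b) Q = 0.3246 VAR  (c) S = 93.72 VA  (d) PF = 1 (lagging)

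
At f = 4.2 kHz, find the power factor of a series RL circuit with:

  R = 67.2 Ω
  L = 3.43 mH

Step 1 — Angular frequency: ω = 2π·f = 2π·4200 = 2.639e+04 rad/s.
Step 2 — Component impedances:
  R: Z = R = 67.2 Ω
  L: Z = jωL = j·2.639e+04·0.00343 = 0 + j90.52 Ω
Step 3 — Series combination: Z_total = R + L = 67.2 + j90.52 Ω = 112.7∠53.4° Ω.
Step 4 — Power factor: PF = cos(φ) = Re(Z)/|Z| = 67.2/112.73 = 0.5961.
Step 5 — Type: Im(Z) = 90.52 ⇒ lagging (phase φ = 53.4°).

PF = 0.5961 (lagging, φ = 53.4°)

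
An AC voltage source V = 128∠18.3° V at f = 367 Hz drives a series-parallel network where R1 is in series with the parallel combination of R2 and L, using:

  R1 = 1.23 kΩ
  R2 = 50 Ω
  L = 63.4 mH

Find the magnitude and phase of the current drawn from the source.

Step 1 — Angular frequency: ω = 2π·f = 2π·367 = 2306 rad/s.
Step 2 — Component impedances:
  R1: Z = R = 1230 Ω
  R2: Z = R = 50 Ω
  L: Z = jωL = j·2306·0.0634 = 0 + j146.2 Ω
Step 3 — Parallel branch: R2 || L = 1/(1/R2 + 1/L) = 44.76 + j15.31 Ω.
Step 4 — Series with R1: Z_total = R1 + (R2 || L) = 1275 + j15.31 Ω = 1275∠0.7° Ω.
Step 5 — Source phasor: V = 128∠18.3° V = 121.5 + j40.19 V.
Step 6 — Ohm's law: I = V / Z_total = (121.5 + j40.19) / (1275 + j15.31) = 0.0957 + j0.03038 A.
Step 7 — Convert to polar: |I| = 0.1004 A, ∠I = 17.6°.

I = 0.1004∠17.6° A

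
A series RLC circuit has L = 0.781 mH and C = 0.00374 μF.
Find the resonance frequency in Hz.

Step 1 — Resonance condition Im(Z)=0 gives ω₀ = 1/√(LC).
Step 2 — ω₀ = 1/√(0.000781·3.74e-09) = 5.851e+05 rad/s.
Step 3 — f₀ = ω₀/(2π) = 9.312e+04 Hz.

f₀ = 9.312e+04 Hz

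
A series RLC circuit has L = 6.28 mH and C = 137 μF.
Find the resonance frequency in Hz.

Step 1 — Resonance condition Im(Z)=0 gives ω₀ = 1/√(LC).
Step 2 — ω₀ = 1/√(0.00628·0.000137) = 1078 rad/s.
Step 3 — f₀ = ω₀/(2π) = 171.6 Hz.

f₀ = 171.6 Hz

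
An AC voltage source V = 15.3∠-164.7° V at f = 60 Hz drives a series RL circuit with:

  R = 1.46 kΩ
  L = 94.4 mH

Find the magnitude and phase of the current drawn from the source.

Step 1 — Angular frequency: ω = 2π·f = 2π·60 = 377 rad/s.
Step 2 — Component impedances:
  R: Z = R = 1460 Ω
  L: Z = jωL = j·377·0.0944 = 0 + j35.59 Ω
Step 3 — Series combination: Z_total = R + L = 1460 + j35.59 Ω = 1460∠1.4° Ω.
Step 4 — Source phasor: V = 15.3∠-164.7° V = -14.76 - j4.037 V.
Step 5 — Ohm's law: I = V / Z_total = (-14.76 - j4.037) / (1460 + j35.59) = -0.01017 - j0.002517 A.
Step 6 — Convert to polar: |I| = 0.01048 A, ∠I = -166.1°.

I = 0.01048∠-166.1° A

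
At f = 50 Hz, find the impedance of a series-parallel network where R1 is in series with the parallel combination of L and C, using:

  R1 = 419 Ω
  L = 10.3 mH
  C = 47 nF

Step 1 — Angular frequency: ω = 2π·f = 2π·50 = 314.2 rad/s.
Step 2 — Component impedances:
  R1: Z = R = 419 Ω
  L: Z = jωL = j·314.2·0.0103 = 0 + j3.236 Ω
  C: Z = 1/(jωC) = -j/(ω·C) = 0 - j6.773e+04 Ω
Step 3 — Parallel branch: L || C = 1/(1/L + 1/C) = 0 + j3.236 Ω.
Step 4 — Series with R1: Z_total = R1 + (L || C) = 419 + j3.236 Ω = 419∠0.4° Ω.

Z = 419 + j3.236 Ω = 419∠0.4° Ω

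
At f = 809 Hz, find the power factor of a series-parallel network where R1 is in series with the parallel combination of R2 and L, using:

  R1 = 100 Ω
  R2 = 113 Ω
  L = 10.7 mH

Step 1 — Angular frequency: ω = 2π·f = 2π·809 = 5083 rad/s.
Step 2 — Component impedances:
  R1: Z = R = 100 Ω
  R2: Z = R = 113 Ω
  L: Z = jωL = j·5083·0.0107 = 0 + j54.39 Ω
Step 3 — Parallel branch: R2 || L = 1/(1/R2 + 1/L) = 21.25 + j44.16 Ω.
Step 4 — Series with R1: Z_total = R1 + (R2 || L) = 121.3 + j44.16 Ω = 129∠20.0° Ω.
Step 5 — Power factor: PF = cos(φ) = Re(Z)/|Z| = 121.25/129.05 = 0.9396.
Step 6 — Type: Im(Z) = 44.16 ⇒ lagging (phase φ = 20.0°).

PF = 0.9396 (lagging, φ = 20.0°)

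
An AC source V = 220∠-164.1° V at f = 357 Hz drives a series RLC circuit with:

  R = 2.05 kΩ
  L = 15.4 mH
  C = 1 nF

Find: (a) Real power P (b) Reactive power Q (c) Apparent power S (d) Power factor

Step 1 — Angular frequency: ω = 2π·f = 2π·357 = 2243 rad/s.
Step 2 — Component impedances:
  R: Z = R = 2050 Ω
  L: Z = jωL = j·2243·0.0154 = 0 + j34.54 Ω
  C: Z = 1/(jωC) = -j/(ω·C) = 0 - j4.458e+05 Ω
Step 3 — Series combination: Z_total = R + L + C = 2050 - j4.458e+05 Ω = 4.458e+05∠-89.7° Ω.
Step 4 — Source phasor: V = 220∠-164.1° V = -211.6 - j60.27 V.
Step 5 — Current: I = V / Z = 0.000133 - j0.0004752 A = 0.0004935∠-74.4° A.
Step 6 — Complex power: S = V·I* = 0.0004993 - j0.1086 VA.
Step 7 — Real power: P = Re(S) = 0.0004993 W.
Step 8 — Reactive power: Q = Im(S) = -0.1086 VAR.
Step 9 — Apparent power: |S| = 0.1086 VA.
Step 10 — Power factor: PF = P/|S| = 0.004599 (leading).

(a) P = 0.0004993 W  (b) Q = -0.1086 VAR  (c) S = 0.1086 VA  (d) PF = 0.004599 (leading)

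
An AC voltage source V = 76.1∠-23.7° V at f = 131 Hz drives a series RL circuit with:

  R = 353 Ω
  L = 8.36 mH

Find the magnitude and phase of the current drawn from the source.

Step 1 — Angular frequency: ω = 2π·f = 2π·131 = 823.1 rad/s.
Step 2 — Component impedances:
  R: Z = R = 353 Ω
  L: Z = jωL = j·823.1·0.00836 = 0 + j6.881 Ω
Step 3 — Series combination: Z_total = R + L = 353 + j6.881 Ω = 353.1∠1.1° Ω.
Step 4 — Source phasor: V = 76.1∠-23.7° V = 69.68 - j30.59 V.
Step 5 — Ohm's law: I = V / Z_total = (69.68 - j30.59) / (353 + j6.881) = 0.1956 - j0.09047 A.
Step 6 — Convert to polar: |I| = 0.2155 A, ∠I = -24.8°.

I = 0.2155∠-24.8° A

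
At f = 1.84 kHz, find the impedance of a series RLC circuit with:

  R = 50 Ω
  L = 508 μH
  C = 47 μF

Step 1 — Angular frequency: ω = 2π·f = 2π·1840 = 1.156e+04 rad/s.
Step 2 — Component impedances:
  R: Z = R = 50 Ω
  L: Z = jωL = j·1.156e+04·0.000508 = 0 + j5.873 Ω
  C: Z = 1/(jωC) = -j/(ω·C) = 0 - j1.84 Ω
Step 3 — Series combination: Z_total = R + L + C = 50 + j4.033 Ω = 50.16∠4.6° Ω.

Z = 50 + j4.033 Ω = 50.16∠4.6° Ω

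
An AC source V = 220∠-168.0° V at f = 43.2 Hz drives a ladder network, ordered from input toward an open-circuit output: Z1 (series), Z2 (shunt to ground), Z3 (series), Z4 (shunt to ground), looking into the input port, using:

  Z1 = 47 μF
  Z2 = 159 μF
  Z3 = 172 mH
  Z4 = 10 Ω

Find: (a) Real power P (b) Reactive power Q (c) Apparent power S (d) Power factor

Step 1 — Angular frequency: ω = 2π·f = 2π·43.2 = 271.4 rad/s.
Step 2 — Component impedances:
  Z1: Z = 1/(jωC) = -j/(ω·C) = 0 - j78.39 Ω
  Z2: Z = 1/(jωC) = -j/(ω·C) = 0 - j23.17 Ω
  Z3: Z = jωL = j·271.4·0.172 = 0 + j46.69 Ω
  Z4: Z = R = 10 Ω
Step 3 — Ladder network (open output): work backward from the far end, alternating series and parallel combinations. Z_in = 8.222 - j120.9 Ω = 121.2∠-86.1° Ω.
Step 4 — Source phasor: V = 220∠-168.0° V = -215.2 - j45.74 V.
Step 5 — Current: I = V / Z = 0.2561 - j1.797 A = 1.816∠-81.9° A.
Step 6 — Complex power: S = V·I* = 27.1 - j398.5 VA.
Step 7 — Real power: P = Re(S) = 27.1 W.
Step 8 — Reactive power: Q = Im(S) = -398.5 VAR.
Step 9 — Apparent power: |S| = 399.4 VA.
Step 10 — Power factor: PF = P/|S| = 0.06785 (leading).

(a) P = 27.1 W  (b) Q = -398.5 VAR  (c) S = 399.4 VA  (d) PF = 0.06785 (leading)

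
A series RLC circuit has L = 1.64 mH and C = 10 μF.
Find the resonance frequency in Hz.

Step 1 — Resonance condition Im(Z)=0 gives ω₀ = 1/√(LC).
Step 2 — ω₀ = 1/√(0.00164·1e-05) = 7809 rad/s.
Step 3 — f₀ = ω₀/(2π) = 1243 Hz.

f₀ = 1243 Hz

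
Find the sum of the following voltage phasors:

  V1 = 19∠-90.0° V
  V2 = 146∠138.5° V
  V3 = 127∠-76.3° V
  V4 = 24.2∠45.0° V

Step 1 — Convert each phasor to rectangular form:
  V1 = 19·(cos(-90.0°) + j·sin(-90.0°)) = 0 - j19 V
  V2 = 146·(cos(138.5°) + j·sin(138.5°)) = -109.3 + j96.74 V
  V3 = 127·(cos(-76.3°) + j·sin(-76.3°)) = 30.08 - j123.4 V
  V4 = 24.2·(cos(45.0°) + j·sin(45.0°)) = 17.11 + j17.11 V
Step 2 — Sum components: V_total = -62.16 - j28.53 V.
Step 3 — Convert to polar: |V_total| = 68.39 V, ∠V_total = -155.3°.

V_total = 68.39∠-155.3° V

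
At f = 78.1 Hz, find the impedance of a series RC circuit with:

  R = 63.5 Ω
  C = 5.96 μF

Step 1 — Angular frequency: ω = 2π·f = 2π·78.1 = 490.7 rad/s.
Step 2 — Component impedances:
  R: Z = R = 63.5 Ω
  C: Z = 1/(jωC) = -j/(ω·C) = 0 - j341.9 Ω
Step 3 — Series combination: Z_total = R + C = 63.5 - j341.9 Ω = 347.8∠-79.5° Ω.

Z = 63.5 - j341.9 Ω = 347.8∠-79.5° Ω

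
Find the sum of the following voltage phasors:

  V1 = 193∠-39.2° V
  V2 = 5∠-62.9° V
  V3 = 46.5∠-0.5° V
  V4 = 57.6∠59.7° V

Step 1 — Convert each phasor to rectangular form:
  V1 = 193·(cos(-39.2°) + j·sin(-39.2°)) = 149.6 - j122 V
  V2 = 5·(cos(-62.9°) + j·sin(-62.9°)) = 2.278 - j4.451 V
  V3 = 46.5·(cos(-0.5°) + j·sin(-0.5°)) = 46.5 - j0.4058 V
  V4 = 57.6·(cos(59.7°) + j·sin(59.7°)) = 29.06 + j49.73 V
Step 2 — Sum components: V_total = 227.4 - j77.11 V.
Step 3 — Convert to polar: |V_total| = 240.1 V, ∠V_total = -18.7°.

V_total = 240.1∠-18.7° V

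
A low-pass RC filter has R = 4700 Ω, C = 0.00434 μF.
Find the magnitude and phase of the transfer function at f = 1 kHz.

Step 1 — Angular frequency: ω = 2π·1000 = 6283 rad/s.
Step 2 — Transfer function: H(jω) = 1/(1 + jωRC).
Step 3 — Denominator: 1 + jωRC = 1 + j·6283·4700·4.34e-09 = 1 + j0.1282.
Step 4 — H = 0.9838 - j0.1261.
Step 5 — Magnitude: |H| = 0.9919 (-0.1 dB); phase: φ = -7.3°.

|H| = 0.9919 (-0.1 dB), φ = -7.3°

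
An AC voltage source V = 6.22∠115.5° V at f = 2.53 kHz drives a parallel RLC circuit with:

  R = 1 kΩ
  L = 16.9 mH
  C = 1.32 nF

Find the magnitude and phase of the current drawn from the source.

Step 1 — Angular frequency: ω = 2π·f = 2π·2530 = 1.59e+04 rad/s.
Step 2 — Component impedances:
  R: Z = R = 1000 Ω
  L: Z = jωL = j·1.59e+04·0.0169 = 0 + j268.7 Ω
  C: Z = 1/(jωC) = -j/(ω·C) = 0 - j4.766e+04 Ω
Step 3 — Parallel combination: 1/Z_total = 1/R + 1/L + 1/C; Z_total = 68.03 + j251.8 Ω = 260.8∠74.9° Ω.
Step 4 — Source phasor: V = 6.22∠115.5° V = -2.678 + j5.614 V.
Step 5 — Ohm's law: I = V / Z_total = (-2.678 + j5.614) / (68.03 + j251.8) = 0.0181 + j0.01553 A.
Step 6 — Convert to polar: |I| = 0.02385 A, ∠I = 40.6°.

I = 0.02385∠40.6° A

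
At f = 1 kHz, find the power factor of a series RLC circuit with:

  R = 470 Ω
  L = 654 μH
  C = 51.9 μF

Step 1 — Angular frequency: ω = 2π·f = 2π·1000 = 6283 rad/s.
Step 2 — Component impedances:
  R: Z = R = 470 Ω
  L: Z = jωL = j·6283·0.000654 = 0 + j4.109 Ω
  C: Z = 1/(jωC) = -j/(ω·C) = 0 - j3.067 Ω
Step 3 — Series combination: Z_total = R + L + C = 470 + j1.043 Ω = 470∠0.1° Ω.
Step 4 — Power factor: PF = cos(φ) = Re(Z)/|Z| = 470/470 = 1.
Step 5 — Type: Im(Z) = 1.043 ⇒ lagging (phase φ = 0.1°).

PF = 1 (lagging, φ = 0.1°)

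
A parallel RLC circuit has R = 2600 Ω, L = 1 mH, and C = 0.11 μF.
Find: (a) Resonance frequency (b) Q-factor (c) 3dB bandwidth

Step 1 — Resonance: ω₀ = 1/√(LC) = 1/√(0.001·1.1e-07) = 9.535e+04 rad/s.
Step 2 — f₀ = ω₀/(2π) = 1.517e+04 Hz.
Step 3 — Parallel Q: Q = R/(ω₀L) = 2600/(9.535e+04·0.001) = 27.27.
Step 4 — Bandwidth: Δω = ω₀/Q = 3497 rad/s; BW = Δω/(2π) = 556.5 Hz.

(a) f₀ = 1.517e+04 Hz  (b) Q = 27.27  (c) BW = 556.5 Hz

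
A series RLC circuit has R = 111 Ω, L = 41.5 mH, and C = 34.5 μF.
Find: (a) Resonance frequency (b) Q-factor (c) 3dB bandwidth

Step 1 — Resonance: ω₀ = 1/√(LC) = 1/√(0.0415·3.45e-05) = 835.7 rad/s.
Step 2 — f₀ = ω₀/(2π) = 133 Hz.
Step 3 — Series Q: Q = ω₀L/R = 835.7·0.0415/111 = 0.3125.
Step 4 — Bandwidth: Δω = ω₀/Q = 2675 rad/s; BW = Δω/(2π) = 425.7 Hz.

(a) f₀ = 133 Hz  (b) Q = 0.3125  (c) BW = 425.7 Hz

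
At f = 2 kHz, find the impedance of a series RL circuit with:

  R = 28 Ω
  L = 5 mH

Step 1 — Angular frequency: ω = 2π·f = 2π·2000 = 1.257e+04 rad/s.
Step 2 — Component impedances:
  R: Z = R = 28 Ω
  L: Z = jωL = j·1.257e+04·0.005 = 0 + j62.83 Ω
Step 3 — Series combination: Z_total = R + L = 28 + j62.83 Ω = 68.79∠66.0° Ω.

Z = 28 + j62.83 Ω = 68.79∠66.0° Ω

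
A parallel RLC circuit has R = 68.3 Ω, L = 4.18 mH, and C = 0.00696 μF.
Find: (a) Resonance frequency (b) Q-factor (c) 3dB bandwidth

Step 1 — Resonance: ω₀ = 1/√(LC) = 1/√(0.00418·6.96e-09) = 1.854e+05 rad/s.
Step 2 — f₀ = ω₀/(2π) = 2.951e+04 Hz.
Step 3 — Parallel Q: Q = R/(ω₀L) = 68.3/(1.854e+05·0.00418) = 0.08813.
Step 4 — Bandwidth: Δω = ω₀/Q = 2.104e+06 rad/s; BW = Δω/(2π) = 3.348e+05 Hz.

(a) f₀ = 2.951e+04 Hz  (b) Q = 0.08813  (c) BW = 3.348e+05 Hz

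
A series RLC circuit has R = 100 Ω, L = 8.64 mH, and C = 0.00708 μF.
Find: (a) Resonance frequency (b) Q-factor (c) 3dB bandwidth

Step 1 — Resonance condition Im(Z)=0 gives ω₀ = 1/√(LC).
Step 2 — ω₀ = 1/√(0.00864·7.08e-09) = 1.279e+05 rad/s.
Step 3 — f₀ = ω₀/(2π) = 2.035e+04 Hz.
Step 4 — Series Q: Q = ω₀L/R = 1.279e+05·0.00864/100 = 11.05.
Step 5 — 3dB bandwidth: Δω = ω₀/Q = 1.157e+04 rad/s; BW = Δω/(2π) = 1842 Hz.

(a) f₀ = 2.035e+04 Hz  (b) Q = 11.05  (c) BW = 1842 Hz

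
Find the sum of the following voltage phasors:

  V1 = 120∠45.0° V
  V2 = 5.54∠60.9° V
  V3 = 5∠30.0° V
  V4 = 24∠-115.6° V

Step 1 — Convert each phasor to rectangular form:
  V1 = 120·(cos(45.0°) + j·sin(45.0°)) = 84.85 + j84.85 V
  V2 = 5.54·(cos(60.9°) + j·sin(60.9°)) = 2.694 + j4.841 V
  V3 = 5·(cos(30.0°) + j·sin(30.0°)) = 4.33 + j2.5 V
  V4 = 24·(cos(-115.6°) + j·sin(-115.6°)) = -10.37 - j21.64 V
Step 2 — Sum components: V_total = 81.51 + j70.55 V.
Step 3 — Convert to polar: |V_total| = 107.8 V, ∠V_total = 40.9°.

V_total = 107.8∠40.9° V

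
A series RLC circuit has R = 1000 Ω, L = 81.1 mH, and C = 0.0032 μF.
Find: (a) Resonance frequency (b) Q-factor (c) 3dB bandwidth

Step 1 — Resonance condition Im(Z)=0 gives ω₀ = 1/√(LC).
Step 2 — ω₀ = 1/√(0.0811·3.2e-09) = 6.207e+04 rad/s.
Step 3 — f₀ = ω₀/(2π) = 9879 Hz.
Step 4 — Series Q: Q = ω₀L/R = 6.207e+04·0.0811/1000 = 5.034.
Step 5 — 3dB bandwidth: Δω = ω₀/Q = 1.233e+04 rad/s; BW = Δω/(2π) = 1962 Hz.

(a) f₀ = 9879 Hz  (b) Q = 5.034  (c) BW = 1962 Hz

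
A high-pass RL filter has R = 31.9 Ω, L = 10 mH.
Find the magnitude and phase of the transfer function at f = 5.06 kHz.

Step 1 — Angular frequency: ω = 2π·5060 = 3.179e+04 rad/s.
Step 2 — Transfer function: H(jω) = jωL/(R + jωL).
Step 3 — Numerator jωL = j·317.9; denominator R + jωL = 31.9 + j317.9.
Step 4 — H = 0.99 + j0.09934.
Step 5 — Magnitude: |H| = 0.995 (-0.0 dB); phase: φ = 5.7°.

|H| = 0.995 (-0.0 dB), φ = 5.7°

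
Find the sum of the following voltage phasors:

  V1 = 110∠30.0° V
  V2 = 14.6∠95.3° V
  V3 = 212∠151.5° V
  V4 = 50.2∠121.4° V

Step 1 — Convert each phasor to rectangular form:
  V1 = 110·(cos(30.0°) + j·sin(30.0°)) = 95.26 + j55 V
  V2 = 14.6·(cos(95.3°) + j·sin(95.3°)) = -1.349 + j14.54 V
  V3 = 212·(cos(151.5°) + j·sin(151.5°)) = -186.3 + j101.2 V
  V4 = 50.2·(cos(121.4°) + j·sin(121.4°)) = -26.15 + j42.85 V
Step 2 — Sum components: V_total = -118.5 + j213.5 V.
Step 3 — Convert to polar: |V_total| = 244.2 V, ∠V_total = 119.0°.

V_total = 244.2∠119.0° V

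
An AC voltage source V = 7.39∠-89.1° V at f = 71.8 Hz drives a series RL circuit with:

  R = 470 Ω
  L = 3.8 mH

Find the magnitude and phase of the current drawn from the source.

Step 1 — Angular frequency: ω = 2π·f = 2π·71.8 = 451.1 rad/s.
Step 2 — Component impedances:
  R: Z = R = 470 Ω
  L: Z = jωL = j·451.1·0.0038 = 0 + j1.714 Ω
Step 3 — Series combination: Z_total = R + L = 470 + j1.714 Ω = 470∠0.2° Ω.
Step 4 — Source phasor: V = 7.39∠-89.1° V = 0.1161 - j7.389 V.
Step 5 — Ohm's law: I = V / Z_total = (0.1161 - j7.389) / (470 + j1.714) = 0.0001896 - j0.01572 A.
Step 6 — Convert to polar: |I| = 0.01572 A, ∠I = -89.3°.

I = 0.01572∠-89.3° A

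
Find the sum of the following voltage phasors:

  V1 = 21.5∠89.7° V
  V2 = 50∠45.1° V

Step 1 — Convert each phasor to rectangular form:
  V1 = 21.5·(cos(89.7°) + j·sin(89.7°)) = 0.1126 + j21.5 V
  V2 = 50·(cos(45.1°) + j·sin(45.1°)) = 35.29 + j35.42 V
Step 2 — Sum components: V_total = 35.41 + j56.92 V.
Step 3 — Convert to polar: |V_total| = 67.03 V, ∠V_total = 58.1°.

V_total = 67.03∠58.1° V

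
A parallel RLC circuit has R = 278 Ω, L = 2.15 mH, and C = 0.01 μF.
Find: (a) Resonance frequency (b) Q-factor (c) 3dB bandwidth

Step 1 — Resonance: ω₀ = 1/√(LC) = 1/√(0.00215·1e-08) = 2.157e+05 rad/s.
Step 2 — f₀ = ω₀/(2π) = 3.432e+04 Hz.
Step 3 — Parallel Q: Q = R/(ω₀L) = 278/(2.157e+05·0.00215) = 0.5996.
Step 4 — Bandwidth: Δω = ω₀/Q = 3.597e+05 rad/s; BW = Δω/(2π) = 5.725e+04 Hz.

(a) f₀ = 3.432e+04 Hz  (b) Q = 0.5996  (c) BW = 5.725e+04 Hz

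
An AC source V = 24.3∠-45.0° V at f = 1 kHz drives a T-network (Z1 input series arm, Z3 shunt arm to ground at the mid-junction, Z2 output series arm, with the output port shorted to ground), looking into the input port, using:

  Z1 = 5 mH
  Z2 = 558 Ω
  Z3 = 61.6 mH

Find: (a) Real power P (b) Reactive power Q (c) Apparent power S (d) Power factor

Step 1 — Angular frequency: ω = 2π·f = 2π·1000 = 6283 rad/s.
Step 2 — Component impedances:
  Z1: Z = jωL = j·6283·0.005 = 0 + j31.42 Ω
  Z2: Z = R = 558 Ω
  Z3: Z = jωL = j·6283·0.0616 = 0 + j387 Ω
Step 3 — With the output port shorted to ground, the output series arm Z2 runs from the junction to ground; the shunt arm Z3 also runs from the junction to ground. They appear in parallel: Z3 || Z2 = 181.3 + j261.3 Ω.
Step 4 — Series with input arm Z1: Z_in = Z1 + (Z3 || Z2) = 181.3 + j292.7 Ω = 344.3∠58.2° Ω.
Step 5 — Source phasor: V = 24.3∠-45.0° V = 17.18 - j17.18 V.
Step 6 — Current: I = V / Z = -0.01616 - j0.0687 A = 0.07058∠-103.2° A.
Step 7 — Complex power: S = V·I* = 0.9028 + j1.458 VA.
Step 8 — Real power: P = Re(S) = 0.9028 W.
Step 9 — Reactive power: Q = Im(S) = 1.458 VAR.
Step 10 — Apparent power: |S| = 1.715 VA.
Step 11 — Power factor: PF = P/|S| = 0.5264 (lagging).

(a) P = 0.9028 W  (b) Q = 1.458 VAR  (c) S = 1.715 VA  (d) PF = 0.5264 (lagging)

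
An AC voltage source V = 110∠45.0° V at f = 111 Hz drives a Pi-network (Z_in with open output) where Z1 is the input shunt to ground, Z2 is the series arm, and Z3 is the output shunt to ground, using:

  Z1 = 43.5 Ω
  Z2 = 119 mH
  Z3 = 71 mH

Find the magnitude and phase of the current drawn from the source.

Step 1 — Angular frequency: ω = 2π·f = 2π·111 = 697.4 rad/s.
Step 2 — Component impedances:
  Z1: Z = R = 43.5 Ω
  Z2: Z = jωL = j·697.4·0.119 = 0 + j82.99 Ω
  Z3: Z = jωL = j·697.4·0.071 = 0 + j49.52 Ω
Step 3 — With open output, the series arm Z2 and the output shunt Z3 appear in series to ground: Z2 + Z3 = 0 + j132.5 Ω.
Step 4 — Parallel with input shunt Z1: Z_in = Z1 || (Z2 + Z3) = 39.27 + j12.89 Ω = 41.33∠18.2° Ω.
Step 5 — Source phasor: V = 110∠45.0° V = 77.78 + j77.78 V.
Step 6 — Ohm's law: I = V / Z_total = (77.78 + j77.78) / (39.27 + j12.89) = 2.375 + j1.201 A.
Step 7 — Convert to polar: |I| = 2.662 A, ∠I = 26.8°.

I = 2.662∠26.8° A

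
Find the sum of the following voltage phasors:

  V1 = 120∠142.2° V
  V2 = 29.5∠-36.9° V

Step 1 — Convert each phasor to rectangular form:
  V1 = 120·(cos(142.2°) + j·sin(142.2°)) = -94.82 + j73.55 V
  V2 = 29.5·(cos(-36.9°) + j·sin(-36.9°)) = 23.59 - j17.71 V
Step 2 — Sum components: V_total = -71.23 + j55.84 V.
Step 3 — Convert to polar: |V_total| = 90.5 V, ∠V_total = 141.9°.

V_total = 90.5∠141.9° V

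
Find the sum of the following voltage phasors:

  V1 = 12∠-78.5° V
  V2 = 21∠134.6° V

Step 1 — Convert each phasor to rectangular form:
  V1 = 12·(cos(-78.5°) + j·sin(-78.5°)) = 2.392 - j11.76 V
  V2 = 21·(cos(134.6°) + j·sin(134.6°)) = -14.75 + j14.95 V
Step 2 — Sum components: V_total = -12.35 + j3.193 V.
Step 3 — Convert to polar: |V_total| = 12.76 V, ∠V_total = 165.5°.

V_total = 12.76∠165.5° V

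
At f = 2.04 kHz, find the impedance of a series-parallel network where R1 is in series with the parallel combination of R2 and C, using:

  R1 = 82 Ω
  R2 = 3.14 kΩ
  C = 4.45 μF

Step 1 — Angular frequency: ω = 2π·f = 2π·2040 = 1.282e+04 rad/s.
Step 2 — Component impedances:
  R1: Z = R = 82 Ω
  R2: Z = R = 3140 Ω
  C: Z = 1/(jωC) = -j/(ω·C) = 0 - j17.53 Ω
Step 3 — Parallel branch: R2 || C = 1/(1/R2 + 1/C) = 0.09789 - j17.53 Ω.
Step 4 — Series with R1: Z_total = R1 + (R2 || C) = 82.1 - j17.53 Ω = 83.95∠-12.1° Ω.

Z = 82.1 - j17.53 Ω = 83.95∠-12.1° Ω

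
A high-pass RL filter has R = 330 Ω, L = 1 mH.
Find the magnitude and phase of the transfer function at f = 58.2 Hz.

Step 1 — Angular frequency: ω = 2π·58.2 = 365.7 rad/s.
Step 2 — Transfer function: H(jω) = jωL/(R + jωL).
Step 3 — Numerator jωL = j·0.3657; denominator R + jωL = 330 + j0.3657.
Step 4 — H = 1.228e-06 + j0.001108.
Step 5 — Magnitude: |H| = 0.001108 (-59.1 dB); phase: φ = 89.9°.

|H| = 0.001108 (-59.1 dB), φ = 89.9°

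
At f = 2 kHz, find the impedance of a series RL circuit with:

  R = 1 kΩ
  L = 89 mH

Step 1 — Angular frequency: ω = 2π·f = 2π·2000 = 1.257e+04 rad/s.
Step 2 — Component impedances:
  R: Z = R = 1000 Ω
  L: Z = jωL = j·1.257e+04·0.089 = 0 + j1118 Ω
Step 3 — Series combination: Z_total = R + L = 1000 + j1118 Ω = 1500∠48.2° Ω.

Z = 1000 + j1118 Ω = 1500∠48.2° Ω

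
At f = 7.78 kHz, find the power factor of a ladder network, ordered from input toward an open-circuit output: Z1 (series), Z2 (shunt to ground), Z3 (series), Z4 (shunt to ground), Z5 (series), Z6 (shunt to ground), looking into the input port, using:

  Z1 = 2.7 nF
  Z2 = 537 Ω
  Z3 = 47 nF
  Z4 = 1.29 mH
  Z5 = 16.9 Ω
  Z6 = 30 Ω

Step 1 — Angular frequency: ω = 2π·f = 2π·7780 = 4.888e+04 rad/s.
Step 2 — Component impedances:
  Z1: Z = 1/(jωC) = -j/(ω·C) = 0 - j7577 Ω
  Z2: Z = R = 537 Ω
  Z3: Z = 1/(jωC) = -j/(ω·C) = 0 - j435.3 Ω
  Z4: Z = jωL = j·4.888e+04·0.00129 = 0 + j63.06 Ω
  Z5: Z = R = 16.9 Ω
  Z6: Z = R = 30 Ω
Step 3 — Ladder network (open output): work backward from the far end, alternating series and parallel combinations. Z_in = 204.6 - j7819 Ω = 7821∠-88.5° Ω.
Step 4 — Power factor: PF = cos(φ) = Re(Z)/|Z| = 204.6/7821 = 0.02616.
Step 5 — Type: Im(Z) = -7819 ⇒ leading (phase φ = -88.5°).

PF = 0.02616 (leading, φ = -88.5°)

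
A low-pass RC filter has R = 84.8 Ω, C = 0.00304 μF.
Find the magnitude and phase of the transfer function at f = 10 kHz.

Step 1 — Angular frequency: ω = 2π·1e+04 = 6.283e+04 rad/s.
Step 2 — Transfer function: H(jω) = 1/(1 + jωRC).
Step 3 — Denominator: 1 + jωRC = 1 + j·6.283e+04·84.8·3.04e-09 = 1 + j0.0162.
Step 4 — H = 0.9997 - j0.01619.
Step 5 — Magnitude: |H| = 0.9999 (-0.0 dB); phase: φ = -0.9°.

|H| = 0.9999 (-0.0 dB), φ = -0.9°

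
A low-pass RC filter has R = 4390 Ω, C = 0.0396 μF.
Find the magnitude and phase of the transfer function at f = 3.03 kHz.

Step 1 — Angular frequency: ω = 2π·3030 = 1.904e+04 rad/s.
Step 2 — Transfer function: H(jω) = 1/(1 + jωRC).
Step 3 — Denominator: 1 + jωRC = 1 + j·1.904e+04·4390·3.96e-08 = 1 + j3.31.
Step 4 — H = 0.08366 - j0.2769.
Step 5 — Magnitude: |H| = 0.2892 (-10.8 dB); phase: φ = -73.2°.

|H| = 0.2892 (-10.8 dB), φ = -73.2°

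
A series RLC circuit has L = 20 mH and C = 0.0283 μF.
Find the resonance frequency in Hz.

Step 1 — Resonance condition Im(Z)=0 gives ω₀ = 1/√(LC).
Step 2 — ω₀ = 1/√(0.02·2.83e-08) = 4.203e+04 rad/s.
Step 3 — f₀ = ω₀/(2π) = 6690 Hz.

f₀ = 6690 Hz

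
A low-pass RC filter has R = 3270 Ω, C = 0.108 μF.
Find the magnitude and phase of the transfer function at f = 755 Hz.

Step 1 — Angular frequency: ω = 2π·755 = 4744 rad/s.
Step 2 — Transfer function: H(jω) = 1/(1 + jωRC).
Step 3 — Denominator: 1 + jωRC = 1 + j·4744·3270·1.08e-07 = 1 + j1.675.
Step 4 — H = 0.2627 - j0.4401.
Step 5 — Magnitude: |H| = 0.5125 (-5.8 dB); phase: φ = -59.2°.

|H| = 0.5125 (-5.8 dB), φ = -59.2°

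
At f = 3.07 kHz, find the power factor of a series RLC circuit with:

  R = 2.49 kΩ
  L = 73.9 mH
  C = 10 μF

Step 1 — Angular frequency: ω = 2π·f = 2π·3070 = 1.929e+04 rad/s.
Step 2 — Component impedances:
  R: Z = R = 2490 Ω
  L: Z = jωL = j·1.929e+04·0.0739 = 0 + j1425 Ω
  C: Z = 1/(jωC) = -j/(ω·C) = 0 - j5.184 Ω
Step 3 — Series combination: Z_total = R + L + C = 2490 + j1420 Ω = 2867∠29.7° Ω.
Step 4 — Power factor: PF = cos(φ) = Re(Z)/|Z| = 2490/2866.6 = 0.8686.
Step 5 — Type: Im(Z) = 1420 ⇒ lagging (phase φ = 29.7°).

PF = 0.8686 (lagging, φ = 29.7°)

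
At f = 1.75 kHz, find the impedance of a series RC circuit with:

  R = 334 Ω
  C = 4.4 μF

Step 1 — Angular frequency: ω = 2π·f = 2π·1750 = 1.1e+04 rad/s.
Step 2 — Component impedances:
  R: Z = R = 334 Ω
  C: Z = 1/(jωC) = -j/(ω·C) = 0 - j20.67 Ω
Step 3 — Series combination: Z_total = R + C = 334 - j20.67 Ω = 334.6∠-3.5° Ω.

Z = 334 - j20.67 Ω = 334.6∠-3.5° Ω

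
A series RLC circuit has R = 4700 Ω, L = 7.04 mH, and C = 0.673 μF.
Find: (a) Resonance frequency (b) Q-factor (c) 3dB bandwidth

Step 1 — Resonance condition Im(Z)=0 gives ω₀ = 1/√(LC).
Step 2 — ω₀ = 1/√(0.00704·6.73e-07) = 1.453e+04 rad/s.
Step 3 — f₀ = ω₀/(2π) = 2312 Hz.
Step 4 — Series Q: Q = ω₀L/R = 1.453e+04·0.00704/4700 = 0.02176.
Step 5 — 3dB bandwidth: Δω = ω₀/Q = 6.676e+05 rad/s; BW = Δω/(2π) = 1.063e+05 Hz.

(a) f₀ = 2312 Hz  (b) Q = 0.02176  (c) BW = 1.063e+05 Hz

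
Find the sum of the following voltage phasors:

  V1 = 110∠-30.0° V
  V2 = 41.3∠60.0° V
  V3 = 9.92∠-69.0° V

Step 1 — Convert each phasor to rectangular form:
  V1 = 110·(cos(-30.0°) + j·sin(-30.0°)) = 95.26 - j55 V
  V2 = 41.3·(cos(60.0°) + j·sin(60.0°)) = 20.65 + j35.77 V
  V3 = 9.92·(cos(-69.0°) + j·sin(-69.0°)) = 3.555 - j9.261 V
Step 2 — Sum components: V_total = 119.5 - j28.49 V.
Step 3 — Convert to polar: |V_total| = 122.8 V, ∠V_total = -13.4°.

V_total = 122.8∠-13.4° V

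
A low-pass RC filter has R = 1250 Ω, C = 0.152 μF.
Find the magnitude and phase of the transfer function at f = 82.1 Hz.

Step 1 — Angular frequency: ω = 2π·82.1 = 515.8 rad/s.
Step 2 — Transfer function: H(jω) = 1/(1 + jωRC).
Step 3 — Denominator: 1 + jωRC = 1 + j·515.8·1250·1.52e-07 = 1 + j0.09801.
Step 4 — H = 0.9905 - j0.09708.
Step 5 — Magnitude: |H| = 0.9952 (-0.0 dB); phase: φ = -5.6°.

|H| = 0.9952 (-0.0 dB), φ = -5.6°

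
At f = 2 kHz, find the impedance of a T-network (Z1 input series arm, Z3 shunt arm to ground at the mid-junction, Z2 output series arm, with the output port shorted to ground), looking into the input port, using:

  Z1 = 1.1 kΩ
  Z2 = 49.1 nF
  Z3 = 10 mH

Step 1 — Angular frequency: ω = 2π·f = 2π·2000 = 1.257e+04 rad/s.
Step 2 — Component impedances:
  Z1: Z = R = 1100 Ω
  Z2: Z = 1/(jωC) = -j/(ω·C) = 0 - j1621 Ω
  Z3: Z = jωL = j·1.257e+04·0.01 = 0 + j125.7 Ω
Step 3 — With the output port shorted to ground, the output series arm Z2 runs from the junction to ground; the shunt arm Z3 also runs from the junction to ground. They appear in parallel: Z3 || Z2 = 0 + j136.2 Ω.
Step 4 — Series with input arm Z1: Z_in = Z1 + (Z3 || Z2) = 1100 + j136.2 Ω = 1108∠7.1° Ω.

Z = 1100 + j136.2 Ω = 1108∠7.1° Ω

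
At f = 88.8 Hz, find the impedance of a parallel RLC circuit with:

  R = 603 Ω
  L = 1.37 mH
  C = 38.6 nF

Step 1 — Angular frequency: ω = 2π·f = 2π·88.8 = 557.9 rad/s.
Step 2 — Component impedances:
  R: Z = R = 603 Ω
  L: Z = jωL = j·557.9·0.00137 = 0 + j0.7644 Ω
  C: Z = 1/(jωC) = -j/(ω·C) = 0 - j4.643e+04 Ω
Step 3 — Parallel combination: 1/Z_total = 1/R + 1/L + 1/C; Z_total = 0.000969 + j0.7644 Ω = 0.7644∠89.9° Ω.

Z = 0.000969 + j0.7644 Ω = 0.7644∠89.9° Ω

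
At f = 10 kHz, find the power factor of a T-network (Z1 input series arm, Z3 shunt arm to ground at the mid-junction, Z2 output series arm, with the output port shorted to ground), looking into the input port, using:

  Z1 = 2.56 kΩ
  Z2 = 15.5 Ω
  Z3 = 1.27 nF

Step 1 — Angular frequency: ω = 2π·f = 2π·1e+04 = 6.283e+04 rad/s.
Step 2 — Component impedances:
  Z1: Z = R = 2560 Ω
  Z2: Z = R = 15.5 Ω
  Z3: Z = 1/(jωC) = -j/(ω·C) = 0 - j1.253e+04 Ω
Step 3 — With the output port shorted to ground, the output series arm Z2 runs from the junction to ground; the shunt arm Z3 also runs from the junction to ground. They appear in parallel: Z3 || Z2 = 15.5 - j0.01917 Ω.
Step 4 — Series with input arm Z1: Z_in = Z1 + (Z3 || Z2) = 2575 - j0.01917 Ω = 2575∠-0.0° Ω.
Step 5 — Power factor: PF = cos(φ) = Re(Z)/|Z| = 2575/2575 = 1.
Step 6 — Type: Im(Z) = -0.01917 ⇒ leading (phase φ = -0.0°).

PF = 1 (leading, φ = -0.0°)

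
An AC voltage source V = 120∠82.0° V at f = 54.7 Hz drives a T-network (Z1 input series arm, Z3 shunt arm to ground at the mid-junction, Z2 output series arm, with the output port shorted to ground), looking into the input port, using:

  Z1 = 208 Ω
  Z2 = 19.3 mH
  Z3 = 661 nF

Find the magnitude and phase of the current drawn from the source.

Step 1 — Angular frequency: ω = 2π·f = 2π·54.7 = 343.7 rad/s.
Step 2 — Component impedances:
  Z1: Z = R = 208 Ω
  Z2: Z = jωL = j·343.7·0.0193 = 0 + j6.633 Ω
  Z3: Z = 1/(jωC) = -j/(ω·C) = 0 - j4402 Ω
Step 3 — With the output port shorted to ground, the output series arm Z2 runs from the junction to ground; the shunt arm Z3 also runs from the junction to ground. They appear in parallel: Z3 || Z2 = 0 + j6.643 Ω.
Step 4 — Series with input arm Z1: Z_in = Z1 + (Z3 || Z2) = 208 + j6.643 Ω = 208.1∠1.8° Ω.
Step 5 — Source phasor: V = 120∠82.0° V = 16.7 + j118.8 V.
Step 6 — Ohm's law: I = V / Z_total = (16.7 + j118.8) / (208 + j6.643) = 0.09844 + j0.5682 A.
Step 7 — Convert to polar: |I| = 0.5766 A, ∠I = 80.2°.

I = 0.5766∠80.2° A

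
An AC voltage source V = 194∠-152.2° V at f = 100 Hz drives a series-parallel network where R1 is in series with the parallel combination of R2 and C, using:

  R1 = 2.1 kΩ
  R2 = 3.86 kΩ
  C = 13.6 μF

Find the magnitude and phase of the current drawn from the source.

Step 1 — Angular frequency: ω = 2π·f = 2π·100 = 628.3 rad/s.
Step 2 — Component impedances:
  R1: Z = R = 2100 Ω
  R2: Z = R = 3860 Ω
  C: Z = 1/(jωC) = -j/(ω·C) = 0 - j117 Ω
Step 3 — Parallel branch: R2 || C = 1/(1/R2 + 1/C) = 3.545 - j116.9 Ω.
Step 4 — Series with R1: Z_total = R1 + (R2 || C) = 2104 - j116.9 Ω = 2107∠-3.2° Ω.
Step 5 — Source phasor: V = 194∠-152.2° V = -171.6 - j90.48 V.
Step 6 — Ohm's law: I = V / Z_total = (-171.6 - j90.48) / (2104 - j116.9) = -0.07895 - j0.0474 A.
Step 7 — Convert to polar: |I| = 0.09208 A, ∠I = -149.0°.

I = 0.09208∠-149.0° A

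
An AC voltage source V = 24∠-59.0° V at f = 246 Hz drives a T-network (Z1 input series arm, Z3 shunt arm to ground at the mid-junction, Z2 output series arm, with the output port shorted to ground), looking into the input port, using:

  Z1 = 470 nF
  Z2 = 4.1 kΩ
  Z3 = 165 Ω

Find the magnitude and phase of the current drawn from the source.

Step 1 — Angular frequency: ω = 2π·f = 2π·246 = 1546 rad/s.
Step 2 — Component impedances:
  Z1: Z = 1/(jωC) = -j/(ω·C) = 0 - j1377 Ω
  Z2: Z = R = 4100 Ω
  Z3: Z = R = 165 Ω
Step 3 — With the output port shorted to ground, the output series arm Z2 runs from the junction to ground; the shunt arm Z3 also runs from the junction to ground. They appear in parallel: Z3 || Z2 = 158.6 Ω.
Step 4 — Series with input arm Z1: Z_in = Z1 + (Z3 || Z2) = 158.6 - j1377 Ω = 1386∠-83.4° Ω.
Step 5 — Source phasor: V = 24∠-59.0° V = 12.36 - j20.57 V.
Step 6 — Ohm's law: I = V / Z_total = (12.36 - j20.57) / (158.6 - j1377) = 0.01577 + j0.007163 A.
Step 7 — Convert to polar: |I| = 0.01732 A, ∠I = 24.4°.

I = 0.01732∠24.4° A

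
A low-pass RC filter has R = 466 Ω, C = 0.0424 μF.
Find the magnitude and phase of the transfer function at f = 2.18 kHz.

Step 1 — Angular frequency: ω = 2π·2180 = 1.37e+04 rad/s.
Step 2 — Transfer function: H(jω) = 1/(1 + jωRC).
Step 3 — Denominator: 1 + jωRC = 1 + j·1.37e+04·466·4.24e-08 = 1 + j0.2706.
Step 4 — H = 0.9318 - j0.2522.
Step 5 — Magnitude: |H| = 0.9653 (-0.3 dB); phase: φ = -15.1°.

|H| = 0.9653 (-0.3 dB), φ = -15.1°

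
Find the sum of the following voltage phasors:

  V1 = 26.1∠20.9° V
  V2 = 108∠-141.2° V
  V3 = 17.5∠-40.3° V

Step 1 — Convert each phasor to rectangular form:
  V1 = 26.1·(cos(20.9°) + j·sin(20.9°)) = 24.38 + j9.311 V
  V2 = 108·(cos(-141.2°) + j·sin(-141.2°)) = -84.17 - j67.67 V
  V3 = 17.5·(cos(-40.3°) + j·sin(-40.3°)) = 13.35 - j11.32 V
Step 2 — Sum components: V_total = -46.44 - j69.68 V.
Step 3 — Convert to polar: |V_total| = 83.74 V, ∠V_total = -123.7°.

V_total = 83.74∠-123.7° V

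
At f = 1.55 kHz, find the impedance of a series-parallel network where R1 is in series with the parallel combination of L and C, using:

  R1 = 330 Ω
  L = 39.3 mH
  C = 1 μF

Step 1 — Angular frequency: ω = 2π·f = 2π·1550 = 9739 rad/s.
Step 2 — Component impedances:
  R1: Z = R = 330 Ω
  L: Z = jωL = j·9739·0.0393 = 0 + j382.7 Ω
  C: Z = 1/(jωC) = -j/(ω·C) = 0 - j102.7 Ω
Step 3 — Parallel branch: L || C = 1/(1/L + 1/C) = 0 - j140.3 Ω.
Step 4 — Series with R1: Z_total = R1 + (L || C) = 330 - j140.3 Ω = 358.6∠-23.0° Ω.

Z = 330 - j140.3 Ω = 358.6∠-23.0° Ω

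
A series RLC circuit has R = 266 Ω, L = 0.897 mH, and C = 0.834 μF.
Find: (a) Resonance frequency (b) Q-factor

Step 1 — Resonance condition Im(Z)=0 gives ω₀ = 1/√(LC).
Step 2 — ω₀ = 1/√(0.000897·8.34e-07) = 3.656e+04 rad/s.
Step 3 — f₀ = ω₀/(2π) = 5819 Hz.
Step 4 — Series Q: Q = ω₀L/R = 3.656e+04·0.000897/266 = 0.1233.

(a) f₀ = 5819 Hz  (b) Q = 0.1233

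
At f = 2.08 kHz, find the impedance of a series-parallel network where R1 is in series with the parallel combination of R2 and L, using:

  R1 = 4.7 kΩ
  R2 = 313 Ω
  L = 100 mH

Step 1 — Angular frequency: ω = 2π·f = 2π·2080 = 1.307e+04 rad/s.
Step 2 — Component impedances:
  R1: Z = R = 4700 Ω
  R2: Z = R = 313 Ω
  L: Z = jωL = j·1.307e+04·0.1 = 0 + j1307 Ω
Step 3 — Parallel branch: R2 || L = 1/(1/R2 + 1/L) = 296 + j70.9 Ω.
Step 4 — Series with R1: Z_total = R1 + (R2 || L) = 4996 + j70.9 Ω = 4997∠0.8° Ω.

Z = 4996 + j70.9 Ω = 4997∠0.8° Ω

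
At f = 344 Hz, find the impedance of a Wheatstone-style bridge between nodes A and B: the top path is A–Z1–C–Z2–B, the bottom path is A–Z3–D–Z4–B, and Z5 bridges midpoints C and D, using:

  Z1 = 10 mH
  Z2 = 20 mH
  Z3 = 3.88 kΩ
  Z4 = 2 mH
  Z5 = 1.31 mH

Step 1 — Angular frequency: ω = 2π·f = 2π·344 = 2161 rad/s.
Step 2 — Component impedances:
  Z1: Z = jωL = j·2161·0.01 = 0 + j21.61 Ω
  Z2: Z = jωL = j·2161·0.02 = 0 + j43.23 Ω
  Z3: Z = R = 3880 Ω
  Z4: Z = jωL = j·2161·0.002 = 0 + j4.323 Ω
  Z5: Z = jωL = j·2161·0.00131 = 0 + j2.831 Ω
Step 3 — Bridge requires nodal analysis (the Z5 bridge couples midpoints C and D, so the two paths cannot be reduced to a simple series/parallel combination). Setting node B to ground and injecting 1 A at node A, the 3-node admittance system at A, C, D solves to V_A = Z_AB = 0.149 + j27.75 Ω = 27.75∠89.7° Ω.

Z = 0.149 + j27.75 Ω = 27.75∠89.7° Ω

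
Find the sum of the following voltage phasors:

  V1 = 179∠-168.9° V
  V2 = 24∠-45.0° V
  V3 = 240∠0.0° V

Step 1 — Convert each phasor to rectangular form:
  V1 = 179·(cos(-168.9°) + j·sin(-168.9°)) = -175.7 - j34.46 V
  V2 = 24·(cos(-45.0°) + j·sin(-45.0°)) = 16.97 - j16.97 V
  V3 = 240·(cos(0.0°) + j·sin(0.0°)) = 240 V
Step 2 — Sum components: V_total = 81.32 - j51.43 V.
Step 3 — Convert to polar: |V_total| = 96.22 V, ∠V_total = -32.3°.

V_total = 96.22∠-32.3° V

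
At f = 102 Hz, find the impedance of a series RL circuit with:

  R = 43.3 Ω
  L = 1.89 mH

Step 1 — Angular frequency: ω = 2π·f = 2π·102 = 640.9 rad/s.
Step 2 — Component impedances:
  R: Z = R = 43.3 Ω
  L: Z = jωL = j·640.9·0.00189 = 0 + j1.211 Ω
Step 3 — Series combination: Z_total = R + L = 43.3 + j1.211 Ω = 43.32∠1.6° Ω.

Z = 43.3 + j1.211 Ω = 43.32∠1.6° Ω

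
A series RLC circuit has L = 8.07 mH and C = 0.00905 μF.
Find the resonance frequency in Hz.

Step 1 — Resonance condition Im(Z)=0 gives ω₀ = 1/√(LC).
Step 2 — ω₀ = 1/√(0.00807·9.05e-09) = 1.17e+05 rad/s.
Step 3 — f₀ = ω₀/(2π) = 1.862e+04 Hz.

f₀ = 1.862e+04 Hz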